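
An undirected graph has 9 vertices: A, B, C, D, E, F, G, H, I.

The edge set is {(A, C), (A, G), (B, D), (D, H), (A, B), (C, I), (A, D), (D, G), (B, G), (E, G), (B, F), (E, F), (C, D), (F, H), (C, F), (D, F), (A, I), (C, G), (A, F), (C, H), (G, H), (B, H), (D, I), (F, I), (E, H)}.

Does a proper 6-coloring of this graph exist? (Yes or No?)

Yes

The chromatic number is 5. A, C, D, F, I are pairwise adjacent (a clique of size 5), so at least 5 colors are needed.
5 colors suffice: color 1 → {F, G}; color 2 → {D, E}; color 3 → {A, H}; color 4 → {B, C}; color 5 → {I}.
Since 6 ≥ 5, a proper 6-coloring certainly exists.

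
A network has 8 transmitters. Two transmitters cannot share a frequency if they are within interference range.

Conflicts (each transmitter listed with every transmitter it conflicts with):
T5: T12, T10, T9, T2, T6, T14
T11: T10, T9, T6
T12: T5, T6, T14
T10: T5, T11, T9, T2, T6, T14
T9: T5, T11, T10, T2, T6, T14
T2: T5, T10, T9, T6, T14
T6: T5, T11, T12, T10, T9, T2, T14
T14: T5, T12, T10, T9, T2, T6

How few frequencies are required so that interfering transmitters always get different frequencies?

T5, T10, T9, T2, T6, T14 are mutually in conflict, so at least 6 frequencies are needed.
A valid assignment using 6 frequencies: T5=4, T11=2, T12=3, T10=5, T9=3, T2=6, T6=1, T14=2. Every pair that conflicts lands in different frequencies.

6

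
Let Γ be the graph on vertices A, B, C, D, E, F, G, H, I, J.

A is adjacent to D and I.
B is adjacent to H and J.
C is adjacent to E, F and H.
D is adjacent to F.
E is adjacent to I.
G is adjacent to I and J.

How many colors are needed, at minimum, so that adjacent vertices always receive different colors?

The cycle B-H-C-E-I-G-J-B has odd length 7, so it cannot be 2-colored; at least 3 colors are needed.
3 colors suffice: color 1 → {B, C, D, I}; color 2 → {A, E, F, H, J}; color 3 → {G}. No two adjacent vertices share a color.

3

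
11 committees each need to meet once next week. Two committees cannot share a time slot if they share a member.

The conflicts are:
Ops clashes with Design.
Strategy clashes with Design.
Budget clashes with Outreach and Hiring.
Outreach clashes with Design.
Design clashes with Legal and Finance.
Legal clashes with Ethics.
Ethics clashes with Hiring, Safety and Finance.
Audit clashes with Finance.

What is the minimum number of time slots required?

Budget and Hiring conflict, so at least 2 time slots are needed.
A valid assignment using 2 time slots: Ops=2, Strategy=2, Budget=1, Outreach=2, Design=1, Legal=2, Ethics=1, Audit=1, Hiring=2, Safety=2, Finance=2. Each listed conflict is separated.

2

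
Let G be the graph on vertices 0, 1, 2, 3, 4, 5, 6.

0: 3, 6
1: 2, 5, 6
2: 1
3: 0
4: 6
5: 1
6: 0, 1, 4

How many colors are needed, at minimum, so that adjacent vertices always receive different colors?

2

1 and 6 are adjacent, so at least 2 colors are needed.
2 colors suffice: color red → {2, 3, 5, 6}; color blue → {0, 1, 4}. Every edge joins two different colors.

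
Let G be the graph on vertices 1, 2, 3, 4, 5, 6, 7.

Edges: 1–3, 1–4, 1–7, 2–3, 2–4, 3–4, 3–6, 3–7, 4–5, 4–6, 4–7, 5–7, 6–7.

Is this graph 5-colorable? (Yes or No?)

Yes

The chromatic number is 4. 1, 3, 4, 7 form a clique, so at least 4 colors are needed.
One proper 4-coloring: 1=d, 2=c, 3=b, 4=a, 5=b, 6=d, 7=c.
Since 5 ≥ 4, a proper 5-coloring certainly exists.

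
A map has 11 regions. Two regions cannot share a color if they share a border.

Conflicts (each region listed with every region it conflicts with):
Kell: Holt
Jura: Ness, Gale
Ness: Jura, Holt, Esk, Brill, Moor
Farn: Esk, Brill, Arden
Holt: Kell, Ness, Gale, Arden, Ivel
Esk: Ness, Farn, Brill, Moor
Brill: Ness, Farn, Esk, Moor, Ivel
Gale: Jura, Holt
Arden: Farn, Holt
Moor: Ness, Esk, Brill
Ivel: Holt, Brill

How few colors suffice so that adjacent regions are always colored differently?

Ness, Esk, Brill, Moor pairwise conflict, so at least 4 colors are needed.
4 colors suffice: color 1 → {Jura, Holt, Brill}; color 2 → {Kell, Ness, Farn, Gale, Ivel}; color 3 → {Esk, Arden}; color 4 → {Moor}. Each listed conflict is separated.

4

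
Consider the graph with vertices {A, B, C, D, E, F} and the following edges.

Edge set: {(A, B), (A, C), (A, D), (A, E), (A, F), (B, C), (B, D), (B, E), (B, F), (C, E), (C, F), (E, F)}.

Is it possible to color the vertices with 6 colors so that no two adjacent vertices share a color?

The chromatic number is 5. A, B, C, E, F are pairwise adjacent (a clique of size 5), so at least 5 colors are needed.
5 colors suffice: color 1 → {A}; color 2 → {B}; color 3 → {C, D}; color 4 → {E}; color 5 → {F}.
Since 6 ≥ 5, a proper 6-coloring certainly exists.

Yes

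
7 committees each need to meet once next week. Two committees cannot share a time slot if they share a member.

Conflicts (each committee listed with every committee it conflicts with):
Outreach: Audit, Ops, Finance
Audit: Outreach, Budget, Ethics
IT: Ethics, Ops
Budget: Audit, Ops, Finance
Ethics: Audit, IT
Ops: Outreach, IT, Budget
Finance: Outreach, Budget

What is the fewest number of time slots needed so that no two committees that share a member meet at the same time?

3

The cycle IT-Ops-Budget-Audit-Ethics-IT has odd length 5, so it cannot be 2-colored; at least 3 time slots are needed.
Using 3 time slots: Outreach=1, Audit=2, IT=3, Budget=1, Ethics=1, Ops=2, Finance=2. No two conflicting committees share a time slot.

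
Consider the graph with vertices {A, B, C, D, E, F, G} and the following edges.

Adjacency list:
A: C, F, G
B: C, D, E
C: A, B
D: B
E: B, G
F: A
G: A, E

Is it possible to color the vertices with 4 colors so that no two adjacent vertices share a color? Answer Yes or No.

Yes

The chromatic number is 3. The cycle E-B-C-A-G-E has odd length 5, so it cannot be 2-colored; at least 3 colors are needed.
A valid assignment using 3 colors: A=1, B=1, C=2, D=2, E=2, F=2, G=3.
Since 4 ≥ 3, a proper 4-coloring certainly exists.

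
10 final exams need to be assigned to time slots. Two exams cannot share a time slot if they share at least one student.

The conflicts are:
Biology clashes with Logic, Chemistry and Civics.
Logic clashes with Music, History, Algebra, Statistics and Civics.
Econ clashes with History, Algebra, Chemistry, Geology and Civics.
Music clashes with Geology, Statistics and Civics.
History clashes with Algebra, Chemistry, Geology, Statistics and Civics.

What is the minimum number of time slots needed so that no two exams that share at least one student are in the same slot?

3

Logic, Music, Civics pairwise conflict, so at least 3 time slots are needed.
3 time slots suffice: time slot 1 → {Biology, Music, History}; time slot 2 → {Logic, Econ}; time slot 3 → {Algebra, Chemistry, Geology, Statistics, Civics}. Every pair that conflicts lands in different time slots.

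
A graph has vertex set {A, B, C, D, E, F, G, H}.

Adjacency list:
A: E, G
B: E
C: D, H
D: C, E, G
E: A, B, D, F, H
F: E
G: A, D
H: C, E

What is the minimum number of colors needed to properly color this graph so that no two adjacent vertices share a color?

2

C and D are adjacent, so at least 2 colors are needed.
One proper 2-coloring: A=2, B=2, C=1, D=2, E=1, F=2, G=1, H=2. Each edge has distinct colors on its endpoints.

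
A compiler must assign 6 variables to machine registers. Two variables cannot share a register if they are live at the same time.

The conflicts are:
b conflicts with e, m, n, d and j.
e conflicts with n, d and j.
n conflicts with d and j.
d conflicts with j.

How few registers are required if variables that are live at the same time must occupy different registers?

5

b, e, n, d, j are mutually in conflict, so at least 5 registers are needed.
5 registers suffice: b=1, e=3, m=2, n=2, d=5, j=4. No two conflicting variables share a register.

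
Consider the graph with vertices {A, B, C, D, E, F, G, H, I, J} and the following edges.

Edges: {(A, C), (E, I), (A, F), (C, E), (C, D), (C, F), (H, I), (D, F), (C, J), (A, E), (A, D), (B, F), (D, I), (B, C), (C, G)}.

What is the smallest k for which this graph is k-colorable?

4

A, C, D, F are mutually adjacent (a clique of size 4), so at least 4 colors are needed.
4 colors suffice: color 1 → {C, I}; color 2 → {E, F, G, H, J}; color 3 → {A, B}; color 4 → {D}. Each edge has distinct colors on its endpoints.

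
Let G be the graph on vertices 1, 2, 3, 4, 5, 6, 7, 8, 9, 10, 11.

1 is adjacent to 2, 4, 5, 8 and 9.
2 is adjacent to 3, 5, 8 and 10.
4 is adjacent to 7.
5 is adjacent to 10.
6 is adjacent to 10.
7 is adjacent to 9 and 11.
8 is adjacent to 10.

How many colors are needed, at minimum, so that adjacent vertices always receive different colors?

3

1, 2, 8 are pairwise adjacent, so at least 3 colors are needed.
A valid assignment using 3 colors: 1=a, 2=b, 3=a, 4=b, 5=c, 6=b, 7=a, 8=c, 9=b, 10=a, 11=b. No two adjacent vertices share a color.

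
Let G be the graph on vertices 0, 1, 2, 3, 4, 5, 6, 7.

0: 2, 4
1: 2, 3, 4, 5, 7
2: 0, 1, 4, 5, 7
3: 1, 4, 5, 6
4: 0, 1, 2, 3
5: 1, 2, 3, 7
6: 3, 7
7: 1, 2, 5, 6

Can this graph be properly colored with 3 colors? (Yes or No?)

No

1, 2, 5, 7 are mutually adjacent (a clique of size 4), so at least 4 colors are needed.
So 3 colors are not enough.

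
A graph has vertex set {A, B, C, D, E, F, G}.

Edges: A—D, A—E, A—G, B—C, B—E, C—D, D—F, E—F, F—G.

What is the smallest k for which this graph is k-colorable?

The cycle E-A-D-C-B-E has odd length 5, so it cannot be 2-colored; at least 3 colors are needed.
One proper 3-coloring: A=2, B=2, C=3, D=1, E=1, F=2, G=1. No two adjacent vertices share a color.

3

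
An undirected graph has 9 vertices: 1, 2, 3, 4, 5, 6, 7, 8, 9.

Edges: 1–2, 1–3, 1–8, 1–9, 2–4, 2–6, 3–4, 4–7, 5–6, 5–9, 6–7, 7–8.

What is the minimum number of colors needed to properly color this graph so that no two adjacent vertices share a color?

3

The cycle 4-3-1-8-7-4 has odd length 5, so it cannot be 2-colored; at least 3 colors are needed.
3 colors suffice: color a → {1, 5, 7}; color b → {4, 6, 8, 9}; color c → {2, 3}. Every edge joins two different colors.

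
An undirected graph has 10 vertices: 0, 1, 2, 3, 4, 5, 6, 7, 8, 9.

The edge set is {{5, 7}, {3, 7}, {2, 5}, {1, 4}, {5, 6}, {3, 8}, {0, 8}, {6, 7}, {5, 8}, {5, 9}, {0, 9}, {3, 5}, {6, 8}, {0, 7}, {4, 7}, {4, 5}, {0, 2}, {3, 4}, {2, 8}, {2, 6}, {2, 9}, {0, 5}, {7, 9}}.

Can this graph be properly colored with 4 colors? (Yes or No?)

The chromatic number is 4. 0, 2, 5, 8 form a clique, so at least 4 colors are needed.
4 colors suffice: color a → {1, 5}; color b → {2, 7}; color c → {0, 3, 6}; color d → {4, 8, 9}.
That is already a proper 4-coloring.

Yes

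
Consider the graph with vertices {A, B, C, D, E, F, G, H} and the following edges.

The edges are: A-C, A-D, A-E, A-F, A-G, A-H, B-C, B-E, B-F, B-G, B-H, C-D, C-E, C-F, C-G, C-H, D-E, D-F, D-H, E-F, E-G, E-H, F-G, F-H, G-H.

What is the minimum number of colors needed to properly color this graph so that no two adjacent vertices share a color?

6

A, C, D, E, F, H are pairwise adjacent (a clique of size 6), so at least 6 colors are needed.
6 colors suffice: A=5, B=5, C=3, D=6, E=2, F=4, G=6, H=1. Each edge has distinct colors on its endpoints.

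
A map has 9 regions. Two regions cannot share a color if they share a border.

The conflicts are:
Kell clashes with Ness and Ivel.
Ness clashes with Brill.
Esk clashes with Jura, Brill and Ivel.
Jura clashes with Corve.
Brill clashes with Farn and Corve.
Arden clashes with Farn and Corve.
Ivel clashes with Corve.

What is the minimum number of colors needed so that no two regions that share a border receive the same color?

The cycle Ness-Brill-Esk-Ivel-Kell-Ness has odd length 5, so it cannot be 2-colored; at least 3 colors are needed.
A valid assignment using 3 colors: Kell=1, Ness=3, Esk=1, Jura=2, Brill=2, Arden=2, Ivel=2, Farn=1, Corve=1. Every pair that conflicts lands in different colors.

3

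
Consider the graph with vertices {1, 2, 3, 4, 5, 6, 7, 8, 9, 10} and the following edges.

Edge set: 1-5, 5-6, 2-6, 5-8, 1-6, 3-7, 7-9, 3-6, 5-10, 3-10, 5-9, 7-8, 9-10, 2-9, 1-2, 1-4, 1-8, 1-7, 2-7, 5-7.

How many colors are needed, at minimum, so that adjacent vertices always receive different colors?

1, 5, 7, 8 form a clique, so at least 4 colors are needed.
4 colors suffice: 1=red, 2=green, 3=red, 4=blue, 5=green, 6=blue, 7=blue, 8=yellow, 9=red, 10=blue. Every edge joins two different colors.

4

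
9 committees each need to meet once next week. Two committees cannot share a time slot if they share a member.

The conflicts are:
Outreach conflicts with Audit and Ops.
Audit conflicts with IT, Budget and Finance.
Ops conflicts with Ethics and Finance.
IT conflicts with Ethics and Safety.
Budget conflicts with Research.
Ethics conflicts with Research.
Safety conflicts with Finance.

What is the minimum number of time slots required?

3

The cycle IT-Audit-Finance-Ops-Ethics-IT has odd length 5, so it cannot be 2-colored; at least 3 time slots are needed.
3 time slots suffice: time slot 1 → {Audit, Ops, Safety, Research}; time slot 2 → {Outreach, IT, Budget, Finance}; time slot 3 → {Ethics}. Every pair that conflicts lands in different time slots.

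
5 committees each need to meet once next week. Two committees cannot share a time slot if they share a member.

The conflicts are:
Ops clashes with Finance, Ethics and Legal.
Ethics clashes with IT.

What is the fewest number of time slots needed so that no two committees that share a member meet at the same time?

Ethics and IT conflict, so at least 2 time slots are needed.
A valid assignment using 2 time slots: Ops=1, Finance=2, Ethics=2, IT=1, Legal=2. No two conflicting committees share a time slot.

2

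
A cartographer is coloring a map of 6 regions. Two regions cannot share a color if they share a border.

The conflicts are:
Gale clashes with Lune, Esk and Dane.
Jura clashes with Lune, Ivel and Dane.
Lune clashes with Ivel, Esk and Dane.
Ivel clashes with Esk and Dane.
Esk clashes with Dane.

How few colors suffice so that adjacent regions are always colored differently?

Jura, Lune, Ivel, Dane pairwise conflict, so at least 4 colors are needed.
4 colors suffice: color 1 → {Dane}; color 2 → {Lune}; color 3 → {Gale, Ivel}; color 4 → {Jura, Esk}. Every pair that conflicts lands in different colors.

4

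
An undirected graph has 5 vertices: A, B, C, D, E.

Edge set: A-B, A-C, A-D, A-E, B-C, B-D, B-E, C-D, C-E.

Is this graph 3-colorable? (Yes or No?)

No

A, B, C, E form a clique, so at least 4 colors are needed.
So 3 colors are not enough.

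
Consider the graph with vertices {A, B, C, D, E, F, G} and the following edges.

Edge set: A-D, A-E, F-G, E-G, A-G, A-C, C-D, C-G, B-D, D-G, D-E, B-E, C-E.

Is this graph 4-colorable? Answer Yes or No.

A, C, D, E, G form a clique, so at least 5 colors are needed.
So 4 colors are not enough.

No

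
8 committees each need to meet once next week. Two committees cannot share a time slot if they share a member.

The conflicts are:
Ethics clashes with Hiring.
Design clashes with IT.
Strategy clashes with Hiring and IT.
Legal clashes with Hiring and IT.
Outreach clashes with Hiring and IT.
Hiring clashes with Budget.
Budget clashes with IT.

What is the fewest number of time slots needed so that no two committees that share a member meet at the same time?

Hiring and Budget conflict, so at least 2 time slots are needed.
A valid assignment using 2 time slots: Ethics=2, Design=2, Strategy=2, Legal=2, Outreach=2, Hiring=1, Budget=2, IT=1. Each listed conflict is separated.

2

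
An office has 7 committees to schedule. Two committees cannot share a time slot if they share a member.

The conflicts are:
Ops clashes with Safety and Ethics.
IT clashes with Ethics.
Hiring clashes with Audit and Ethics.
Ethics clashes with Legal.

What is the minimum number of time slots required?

2

Hiring and Audit conflict, so at least 2 time slots are needed.
2 time slots suffice: time slot 1 → {Safety, Audit, Ethics}; time slot 2 → {Ops, IT, Hiring, Legal}. No two conflicting committees share a time slot.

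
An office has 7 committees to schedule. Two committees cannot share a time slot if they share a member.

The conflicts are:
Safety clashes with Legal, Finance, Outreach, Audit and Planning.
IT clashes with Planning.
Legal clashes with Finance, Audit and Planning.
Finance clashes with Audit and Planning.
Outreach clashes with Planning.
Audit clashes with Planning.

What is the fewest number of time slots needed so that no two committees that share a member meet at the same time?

Safety, Legal, Finance, Audit, Planning are mutually in conflict, so at least 5 time slots are needed.
5 time slots suffice: time slot 1 → {Planning}; time slot 2 → {Safety, IT}; time slot 3 → {Legal, Outreach}; time slot 4 → {Audit}; time slot 5 → {Finance}. Every pair that conflicts lands in different time slots.

5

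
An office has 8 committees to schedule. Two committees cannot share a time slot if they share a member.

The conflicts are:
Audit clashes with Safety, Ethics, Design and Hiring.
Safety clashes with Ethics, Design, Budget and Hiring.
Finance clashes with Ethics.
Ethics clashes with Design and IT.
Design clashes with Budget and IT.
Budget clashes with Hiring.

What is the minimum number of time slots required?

4

Audit, Safety, Ethics, Design are mutually in conflict, so at least 4 time slots are needed.
4 time slots suffice: time slot 1 → {Finance, Design, Hiring}; time slot 2 → {Ethics, Budget}; time slot 3 → {Safety, IT}; time slot 4 → {Audit}. Every pair that conflicts lands in different time slots.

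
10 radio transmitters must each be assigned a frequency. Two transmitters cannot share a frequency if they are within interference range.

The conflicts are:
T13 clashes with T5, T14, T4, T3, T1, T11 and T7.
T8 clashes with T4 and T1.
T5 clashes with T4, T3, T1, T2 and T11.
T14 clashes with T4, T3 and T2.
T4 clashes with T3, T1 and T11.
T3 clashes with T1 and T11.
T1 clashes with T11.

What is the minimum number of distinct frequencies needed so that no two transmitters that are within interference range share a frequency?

T13, T5, T4, T3, T1, T11 all conflict with each other, so at least 6 frequencies are needed.
A valid assignment using 6 frequencies: T13=2, T8=2, T5=3, T14=3, T4=1, T3=5, T1=4, T2=1, T11=6, T7=1. Each listed conflict is separated.

6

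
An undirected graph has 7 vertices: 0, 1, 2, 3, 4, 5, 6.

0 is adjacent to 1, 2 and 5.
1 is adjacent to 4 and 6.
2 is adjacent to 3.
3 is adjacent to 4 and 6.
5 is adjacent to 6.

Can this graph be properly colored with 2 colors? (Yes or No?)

No

The cycle 3-6-1-0-2-3 has odd length 5, so it cannot be 2-colored; at least 3 colors are needed.
So 2 colors are not enough.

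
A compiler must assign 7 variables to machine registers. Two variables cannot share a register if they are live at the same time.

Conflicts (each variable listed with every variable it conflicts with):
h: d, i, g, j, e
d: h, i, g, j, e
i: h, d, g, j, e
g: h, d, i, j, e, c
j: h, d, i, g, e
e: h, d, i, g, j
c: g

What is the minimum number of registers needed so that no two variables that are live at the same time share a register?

6

h, d, i, g, j, e pairwise conflict, so at least 6 registers are needed.
6 registers suffice: h=5, d=2, i=4, g=1, j=6, e=3, c=2. Every pair that conflicts lands in different registers.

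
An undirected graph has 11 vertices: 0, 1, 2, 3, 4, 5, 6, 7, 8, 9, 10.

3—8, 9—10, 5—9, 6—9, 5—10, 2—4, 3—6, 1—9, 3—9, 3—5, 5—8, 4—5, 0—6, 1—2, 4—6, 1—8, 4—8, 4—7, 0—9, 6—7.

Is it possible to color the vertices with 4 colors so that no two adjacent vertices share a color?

Yes

The chromatic number is 3. 0, 6, 9 form a triangle, so at least 3 colors are needed.
3 colors suffice: color a → {2, 7, 8, 9}; color b → {1, 5, 6}; color c → {0, 3, 4, 10}.
Since 4 ≥ 3, a proper 4-coloring certainly exists.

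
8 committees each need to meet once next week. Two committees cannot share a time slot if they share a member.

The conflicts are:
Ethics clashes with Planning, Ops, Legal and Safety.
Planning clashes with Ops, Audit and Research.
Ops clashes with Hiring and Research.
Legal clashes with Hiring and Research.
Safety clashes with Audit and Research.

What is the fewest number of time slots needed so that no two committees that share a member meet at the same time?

3

Planning, Ops, Research are mutually in conflict, so at least 3 time slots are needed.
3 time slots suffice: time slot 1 → {Planning, Legal, Safety}; time slot 2 → {Ethics, Hiring, Audit, Research}; time slot 3 → {Ops}. Every pair that conflicts lands in different time slots.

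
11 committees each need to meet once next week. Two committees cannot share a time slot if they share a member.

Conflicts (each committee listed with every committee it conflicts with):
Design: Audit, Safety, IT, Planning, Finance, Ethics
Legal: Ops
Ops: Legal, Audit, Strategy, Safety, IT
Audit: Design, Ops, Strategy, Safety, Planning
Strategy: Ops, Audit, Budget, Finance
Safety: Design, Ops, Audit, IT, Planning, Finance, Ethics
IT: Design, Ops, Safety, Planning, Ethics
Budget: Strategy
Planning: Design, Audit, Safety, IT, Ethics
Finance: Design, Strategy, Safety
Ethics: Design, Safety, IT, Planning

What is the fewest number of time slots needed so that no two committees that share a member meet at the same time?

5

Design, Safety, IT, Planning, Ethics all conflict with each other, so at least 5 time slots are needed.
A valid assignment using 5 time slots: Design=2, Legal=1, Ops=2, Audit=3, Strategy=1, Safety=1, IT=3, Budget=2, Planning=4, Finance=3, Ethics=5. Every pair that conflicts lands in different time slots.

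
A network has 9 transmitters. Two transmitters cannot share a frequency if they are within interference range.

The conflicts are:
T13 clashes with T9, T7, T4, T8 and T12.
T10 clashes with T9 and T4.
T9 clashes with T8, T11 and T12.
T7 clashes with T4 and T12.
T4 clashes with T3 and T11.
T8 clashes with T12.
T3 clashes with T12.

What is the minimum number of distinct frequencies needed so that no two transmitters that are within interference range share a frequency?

T13, T9, T8, T12 pairwise conflict, so at least 4 frequencies are needed.
4 frequencies suffice: frequency 1 → {T9, T4}; frequency 2 → {T10, T11, T12}; frequency 3 → {T13, T3}; frequency 4 → {T7, T8}. Every pair that conflicts lands in different frequencies.

4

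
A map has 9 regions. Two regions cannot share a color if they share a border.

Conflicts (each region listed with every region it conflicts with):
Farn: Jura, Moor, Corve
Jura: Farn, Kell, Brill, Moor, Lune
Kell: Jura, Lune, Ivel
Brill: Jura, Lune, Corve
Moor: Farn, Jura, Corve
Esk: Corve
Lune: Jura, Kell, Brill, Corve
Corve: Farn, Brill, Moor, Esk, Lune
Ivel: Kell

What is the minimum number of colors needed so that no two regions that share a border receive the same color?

3

Farn, Jura, Moor pairwise conflict, so at least 3 colors are needed.
3 colors suffice: color 1 → {Jura, Corve, Ivel}; color 2 → {Moor, Esk, Lune}; color 3 → {Farn, Kell, Brill}. Each listed conflict is separated.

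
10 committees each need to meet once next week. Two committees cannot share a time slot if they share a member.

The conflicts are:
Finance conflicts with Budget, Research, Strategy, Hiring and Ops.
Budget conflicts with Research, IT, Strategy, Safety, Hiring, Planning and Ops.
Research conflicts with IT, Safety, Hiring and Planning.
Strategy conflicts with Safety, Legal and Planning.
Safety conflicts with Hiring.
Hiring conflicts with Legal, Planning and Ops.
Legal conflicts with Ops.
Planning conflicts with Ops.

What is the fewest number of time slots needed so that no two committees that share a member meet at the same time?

4

Budget, Research, Safety, Hiring pairwise conflict, so at least 4 time slots are needed.
Using 4 time slots: Finance=4, Budget=1, Research=3, IT=2, Strategy=2, Safety=4, Hiring=2, Legal=1, Planning=4, Ops=3. No two conflicting committees share a time slot.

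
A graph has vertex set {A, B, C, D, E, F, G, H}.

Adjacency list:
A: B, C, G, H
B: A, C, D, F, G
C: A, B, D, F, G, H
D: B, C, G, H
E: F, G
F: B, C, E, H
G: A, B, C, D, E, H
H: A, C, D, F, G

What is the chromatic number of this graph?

A, B, C, G are pairwise adjacent (a clique of size 4), so at least 4 colors are needed.
4 colors suffice: color red → {C, E}; color blue → {F, G}; color green → {B, H}; color yellow → {A, D}. No two adjacent vertices share a color.

4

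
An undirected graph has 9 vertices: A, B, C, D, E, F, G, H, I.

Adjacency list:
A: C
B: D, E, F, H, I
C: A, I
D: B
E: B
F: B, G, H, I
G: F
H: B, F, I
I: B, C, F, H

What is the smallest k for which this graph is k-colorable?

4

B, F, H, I are pairwise adjacent (a clique of size 4), so at least 4 colors are needed.
One proper 4-coloring: A=2, B=1, C=1, D=2, E=2, F=3, G=1, H=4, I=2. Each edge has distinct colors on its endpoints.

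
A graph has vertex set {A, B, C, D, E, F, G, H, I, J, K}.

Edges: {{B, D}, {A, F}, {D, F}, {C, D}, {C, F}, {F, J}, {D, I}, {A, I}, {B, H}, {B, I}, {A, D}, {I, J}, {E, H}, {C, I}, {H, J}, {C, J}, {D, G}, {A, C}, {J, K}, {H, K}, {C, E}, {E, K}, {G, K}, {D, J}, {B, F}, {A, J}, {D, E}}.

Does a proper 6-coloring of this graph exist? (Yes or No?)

Yes

The chromatic number is 5. A, C, D, I, J are pairwise adjacent (a clique of size 5), so at least 5 colors are needed.
A valid assignment using 5 colors: A=5, B=2, C=3, D=1, E=2, F=4, G=2, H=1, I=4, J=2, K=3.
Since 6 ≥ 5, a proper 6-coloring certainly exists.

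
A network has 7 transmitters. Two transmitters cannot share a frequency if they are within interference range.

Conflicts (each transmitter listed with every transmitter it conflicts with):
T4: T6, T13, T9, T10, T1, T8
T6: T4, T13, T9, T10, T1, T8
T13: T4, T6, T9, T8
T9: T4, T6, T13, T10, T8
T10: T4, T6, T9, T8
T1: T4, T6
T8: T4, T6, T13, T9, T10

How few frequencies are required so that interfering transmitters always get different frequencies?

5

T4, T6, T9, T10, T8 all conflict with each other, so at least 5 frequencies are needed.
5 frequencies suffice: frequency 1 → {T4}; frequency 2 → {T6}; frequency 3 → {T9, T1}; frequency 4 → {T8}; frequency 5 → {T13, T10}. Each listed conflict is separated.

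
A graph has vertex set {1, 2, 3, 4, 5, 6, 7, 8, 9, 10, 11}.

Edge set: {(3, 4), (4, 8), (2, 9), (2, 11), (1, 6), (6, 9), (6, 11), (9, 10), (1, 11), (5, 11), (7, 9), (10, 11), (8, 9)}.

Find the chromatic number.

3

1, 6, 11 are mutually adjacent, so at least 3 colors are needed.
One proper 3-coloring: 1=c, 2=b, 3=b, 4=a, 5=b, 6=b, 7=b, 8=b, 9=a, 10=b, 11=a. No two adjacent vertices share a color.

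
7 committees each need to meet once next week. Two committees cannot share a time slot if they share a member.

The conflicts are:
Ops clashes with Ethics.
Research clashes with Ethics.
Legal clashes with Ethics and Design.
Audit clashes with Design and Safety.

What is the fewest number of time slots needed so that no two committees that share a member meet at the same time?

2

Research and Ethics conflict, so at least 2 time slots are needed.
2 time slots suffice: time slot 1 → {Ethics, Design, Safety}; time slot 2 → {Ops, Research, Legal, Audit}. Every pair that conflicts lands in different time slots.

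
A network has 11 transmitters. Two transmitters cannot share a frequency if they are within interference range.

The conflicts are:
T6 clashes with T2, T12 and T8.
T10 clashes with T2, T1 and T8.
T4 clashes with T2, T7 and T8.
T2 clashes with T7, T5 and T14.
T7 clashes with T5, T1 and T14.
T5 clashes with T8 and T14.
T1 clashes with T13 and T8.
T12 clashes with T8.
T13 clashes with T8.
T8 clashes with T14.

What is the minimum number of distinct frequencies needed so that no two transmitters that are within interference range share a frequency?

4

T2, T7, T5, T14 are mutually in conflict, so at least 4 frequencies are needed.
Using 4 frequencies: T6=2, T10=2, T4=3, T2=1, T7=2, T5=3, T1=3, T12=3, T13=2, T8=1, T14=4. Each listed conflict is separated.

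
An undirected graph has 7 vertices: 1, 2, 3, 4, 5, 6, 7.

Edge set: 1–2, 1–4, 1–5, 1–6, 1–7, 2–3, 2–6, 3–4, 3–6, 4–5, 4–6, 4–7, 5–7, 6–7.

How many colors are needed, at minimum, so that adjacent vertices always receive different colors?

1, 4, 6, 7 form a clique, so at least 4 colors are needed.
4 colors suffice: color red → {2, 4}; color blue → {1, 3}; color green → {5, 6}; color yellow → {7}. Every edge joins two different colors.

4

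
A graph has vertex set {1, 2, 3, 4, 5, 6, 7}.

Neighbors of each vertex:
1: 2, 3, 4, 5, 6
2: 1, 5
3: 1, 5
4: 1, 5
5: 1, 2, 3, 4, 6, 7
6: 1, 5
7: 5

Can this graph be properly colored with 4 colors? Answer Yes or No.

The chromatic number is 3. 1, 5, 6 are pairwise adjacent, so at least 3 colors are needed.
3 colors suffice: color a → {5}; color b → {1, 7}; color c → {2, 3, 4, 6}.
Since 4 ≥ 3, a proper 4-coloring certainly exists.

Yes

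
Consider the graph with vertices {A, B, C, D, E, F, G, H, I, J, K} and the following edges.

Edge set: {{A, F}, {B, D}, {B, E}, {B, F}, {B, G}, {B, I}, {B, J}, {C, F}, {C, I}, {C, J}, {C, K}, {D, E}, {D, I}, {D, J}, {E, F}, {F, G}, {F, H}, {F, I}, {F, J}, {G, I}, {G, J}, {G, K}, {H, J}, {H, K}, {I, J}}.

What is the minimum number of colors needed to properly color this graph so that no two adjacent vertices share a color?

5

B, F, G, I, J are mutually adjacent (a clique of size 5), so at least 5 colors are needed.
5 colors suffice: color 1 → {D, F, K}; color 2 → {A, E, J}; color 3 → {B, C, H}; color 4 → {I}; color 5 → {G}. Each edge has distinct colors on its endpoints.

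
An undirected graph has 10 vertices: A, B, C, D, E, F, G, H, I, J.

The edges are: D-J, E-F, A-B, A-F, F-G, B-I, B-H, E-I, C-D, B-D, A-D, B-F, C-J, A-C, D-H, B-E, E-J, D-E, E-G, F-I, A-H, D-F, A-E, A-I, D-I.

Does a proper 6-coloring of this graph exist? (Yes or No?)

Yes

The chromatic number is 6. A, B, D, E, F, I form a clique, so at least 6 colors are needed.
A valid assignment using 6 colors: A=3, B=4, C=2, D=1, E=2, F=5, G=1, H=2, I=6, J=3.
That is already a proper 6-coloring.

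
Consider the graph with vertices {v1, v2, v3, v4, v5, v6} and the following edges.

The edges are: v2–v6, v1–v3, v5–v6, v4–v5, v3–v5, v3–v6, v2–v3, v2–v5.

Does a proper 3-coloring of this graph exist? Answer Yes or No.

v2, v3, v5, v6 are pairwise adjacent (a clique of size 4), so at least 4 colors are needed.
So 3 colors are not enough.

No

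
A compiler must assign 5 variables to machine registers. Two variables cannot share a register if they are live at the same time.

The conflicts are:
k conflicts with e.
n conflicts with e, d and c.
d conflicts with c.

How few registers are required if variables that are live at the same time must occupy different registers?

n, d, c are mutually in conflict, so at least 3 registers are needed.
Using 3 registers: k=1, n=1, e=2, d=3, c=2. Each listed conflict is separated.

3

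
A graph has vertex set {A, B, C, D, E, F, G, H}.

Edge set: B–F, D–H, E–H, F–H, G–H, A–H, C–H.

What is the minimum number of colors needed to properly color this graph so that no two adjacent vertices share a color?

E and H are adjacent, so at least 2 colors are needed.
2 colors suffice: A=2, B=1, C=2, D=2, E=2, F=2, G=2, H=1. Each edge has distinct colors on its endpoints.

2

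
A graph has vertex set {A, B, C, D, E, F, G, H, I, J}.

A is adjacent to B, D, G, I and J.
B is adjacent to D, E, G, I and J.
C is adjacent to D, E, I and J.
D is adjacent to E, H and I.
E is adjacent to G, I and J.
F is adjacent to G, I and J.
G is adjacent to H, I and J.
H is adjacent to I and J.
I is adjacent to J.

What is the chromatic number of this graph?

5

A, B, G, I, J are pairwise adjacent (a clique of size 5), so at least 5 colors are needed.
5 colors suffice: color 1 → {I}; color 2 → {D, J}; color 3 → {C, G}; color 4 → {A, E, F, H}; color 5 → {B}. No two adjacent vertices share a color.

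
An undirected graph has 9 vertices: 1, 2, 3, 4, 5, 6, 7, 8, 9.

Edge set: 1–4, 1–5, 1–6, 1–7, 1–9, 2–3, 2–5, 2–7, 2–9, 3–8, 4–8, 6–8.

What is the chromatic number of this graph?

2

2 and 3 are adjacent, so at least 2 colors are needed.
One proper 2-coloring: 1=red, 2=red, 3=blue, 4=blue, 5=blue, 6=blue, 7=blue, 8=red, 9=blue. Each edge has distinct colors on its endpoints.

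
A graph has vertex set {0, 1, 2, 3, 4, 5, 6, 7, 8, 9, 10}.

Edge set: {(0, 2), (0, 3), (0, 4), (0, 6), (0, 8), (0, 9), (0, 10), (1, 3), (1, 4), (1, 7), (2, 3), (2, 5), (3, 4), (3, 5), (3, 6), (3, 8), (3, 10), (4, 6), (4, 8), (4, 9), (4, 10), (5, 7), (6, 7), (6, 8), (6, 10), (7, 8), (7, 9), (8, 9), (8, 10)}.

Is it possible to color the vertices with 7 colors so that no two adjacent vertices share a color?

Yes

The chromatic number is 6. 0, 3, 4, 6, 8, 10 are mutually adjacent (a clique of size 6), so at least 6 colors are needed.
6 colors suffice: 0=d, 1=b, 2=c, 3=a, 4=c, 5=b, 6=e, 7=a, 8=b, 9=e, 10=f.
Since 7 ≥ 6, a proper 7-coloring certainly exists.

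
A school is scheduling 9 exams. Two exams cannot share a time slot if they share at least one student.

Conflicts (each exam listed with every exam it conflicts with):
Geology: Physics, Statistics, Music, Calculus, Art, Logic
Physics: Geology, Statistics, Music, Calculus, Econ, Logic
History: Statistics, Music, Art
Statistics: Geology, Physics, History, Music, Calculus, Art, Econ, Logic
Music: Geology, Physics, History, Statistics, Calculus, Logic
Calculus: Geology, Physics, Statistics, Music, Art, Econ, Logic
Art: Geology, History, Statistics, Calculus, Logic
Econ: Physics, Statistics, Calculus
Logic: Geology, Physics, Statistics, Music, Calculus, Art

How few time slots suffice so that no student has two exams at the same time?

Geology, Physics, Statistics, Music, Calculus, Logic are mutually in conflict, so at least 6 time slots are needed.
6 time slots suffice: time slot 1 → {Statistics}; time slot 2 → {History, Calculus}; time slot 3 → {Econ, Logic}; time slot 4 → {Physics, Art}; time slot 5 → {Music}; time slot 6 → {Geology}. Each listed conflict is separated.

6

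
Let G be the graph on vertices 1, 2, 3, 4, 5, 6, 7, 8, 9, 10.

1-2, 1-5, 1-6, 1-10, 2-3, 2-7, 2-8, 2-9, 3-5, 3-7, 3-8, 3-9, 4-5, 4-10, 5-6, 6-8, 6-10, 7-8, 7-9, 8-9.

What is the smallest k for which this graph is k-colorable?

2, 3, 7, 8, 9 form a clique, so at least 5 colors are needed.
5 colors suffice: 1=a, 2=c, 3=b, 4=a, 5=c, 6=b, 7=e, 8=a, 9=d, 10=c. Each edge has distinct colors on its endpoints.

5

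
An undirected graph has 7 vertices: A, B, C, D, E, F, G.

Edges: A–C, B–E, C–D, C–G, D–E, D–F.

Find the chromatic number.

2

A and C are adjacent, so at least 2 colors are needed.
2 colors suffice: color red → {A, B, D, G}; color blue → {C, E, F}. Every edge joins two different colors.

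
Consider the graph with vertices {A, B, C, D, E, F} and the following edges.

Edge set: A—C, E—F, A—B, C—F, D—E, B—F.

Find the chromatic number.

2

A and B are adjacent, so at least 2 colors are needed.
2 colors suffice: color 1 → {A, D, F}; color 2 → {B, C, E}. Each edge has distinct colors on its endpoints.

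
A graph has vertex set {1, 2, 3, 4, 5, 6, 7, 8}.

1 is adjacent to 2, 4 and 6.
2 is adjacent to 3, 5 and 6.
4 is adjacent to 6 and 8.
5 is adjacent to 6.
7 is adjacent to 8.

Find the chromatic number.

3

2, 5, 6 are pairwise adjacent, so at least 3 colors are needed.
A valid assignment using 3 colors: 1=c, 2=a, 3=b, 4=a, 5=c, 6=b, 7=a, 8=b. No two adjacent vertices share a color.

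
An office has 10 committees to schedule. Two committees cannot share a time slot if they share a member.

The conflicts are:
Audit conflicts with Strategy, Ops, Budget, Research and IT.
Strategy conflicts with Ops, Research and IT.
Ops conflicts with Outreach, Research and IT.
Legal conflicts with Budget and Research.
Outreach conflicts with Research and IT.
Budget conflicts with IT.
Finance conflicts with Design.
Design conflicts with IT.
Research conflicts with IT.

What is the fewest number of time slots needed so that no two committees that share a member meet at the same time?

5

Audit, Strategy, Ops, Research, IT are mutually in conflict, so at least 5 time slots are needed.
Using 5 time slots: Audit=3, Strategy=5, Ops=4, Legal=1, Outreach=3, Budget=2, Finance=1, Design=2, Research=2, IT=1. Every pair that conflicts lands in different time slots.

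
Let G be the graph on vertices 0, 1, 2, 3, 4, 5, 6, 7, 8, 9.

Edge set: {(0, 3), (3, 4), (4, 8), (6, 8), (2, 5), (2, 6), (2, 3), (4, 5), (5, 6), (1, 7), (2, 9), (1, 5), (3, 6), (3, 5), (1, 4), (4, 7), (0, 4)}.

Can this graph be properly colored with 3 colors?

No

2, 3, 5, 6 are pairwise adjacent (a clique of size 4), so at least 4 colors are needed.
So 3 colors are not enough.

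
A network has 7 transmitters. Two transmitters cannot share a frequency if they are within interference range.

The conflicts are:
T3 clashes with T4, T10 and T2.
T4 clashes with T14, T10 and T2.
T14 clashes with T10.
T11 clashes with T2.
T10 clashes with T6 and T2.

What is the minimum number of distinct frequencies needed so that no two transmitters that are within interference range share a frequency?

T3, T4, T10, T2 all conflict with each other, so at least 4 frequencies are needed.
4 frequencies suffice: frequency 1 → {T11, T10}; frequency 2 → {T4, T6}; frequency 3 → {T14, T2}; frequency 4 → {T3}. Every pair that conflicts lands in different frequencies.

4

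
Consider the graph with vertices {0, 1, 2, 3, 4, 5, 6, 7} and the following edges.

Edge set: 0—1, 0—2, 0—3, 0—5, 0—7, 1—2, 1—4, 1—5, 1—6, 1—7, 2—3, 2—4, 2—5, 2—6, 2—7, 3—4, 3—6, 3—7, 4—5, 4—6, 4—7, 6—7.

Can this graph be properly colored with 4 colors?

No

1, 2, 4, 6, 7 are pairwise adjacent (a clique of size 5), so at least 5 colors are needed.
So 4 colors are not enough.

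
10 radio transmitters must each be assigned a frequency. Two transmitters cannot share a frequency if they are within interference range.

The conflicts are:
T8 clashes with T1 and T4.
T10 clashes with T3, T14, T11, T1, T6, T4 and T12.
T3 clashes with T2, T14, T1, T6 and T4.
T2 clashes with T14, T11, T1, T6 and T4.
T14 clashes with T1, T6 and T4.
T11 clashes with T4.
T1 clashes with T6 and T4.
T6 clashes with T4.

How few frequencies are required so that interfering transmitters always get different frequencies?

T10, T3, T14, T1, T6, T4 pairwise conflict, so at least 6 frequencies are needed.
6 frequencies suffice: frequency 1 → {T4, T12}; frequency 2 → {T11, T1}; frequency 3 → {T8, T10, T2}; frequency 4 → {T14}; frequency 5 → {T6}; frequency 6 → {T3}. No two conflicting transmitters share a frequency.

6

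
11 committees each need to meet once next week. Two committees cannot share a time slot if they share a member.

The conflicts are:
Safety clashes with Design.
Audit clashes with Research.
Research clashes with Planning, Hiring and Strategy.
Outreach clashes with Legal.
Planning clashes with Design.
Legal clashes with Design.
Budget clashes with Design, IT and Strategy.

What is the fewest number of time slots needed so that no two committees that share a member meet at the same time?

3

The cycle Planning-Design-Budget-Strategy-Research-Planning has odd length 5, so it cannot be 2-colored; at least 3 time slots are needed.
Using 3 time slots: Safety=2, Audit=2, Research=1, Outreach=1, Planning=2, Legal=2, Hiring=2, Budget=2, Design=1, IT=1, Strategy=3. Every pair that conflicts lands in different time slots.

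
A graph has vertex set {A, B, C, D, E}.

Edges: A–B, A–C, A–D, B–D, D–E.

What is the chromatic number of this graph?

3

A, B, D form a triangle, so at least 3 colors are needed.
One proper 3-coloring: A=2, B=3, C=1, D=1, E=2. Each edge has distinct colors on its endpoints.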